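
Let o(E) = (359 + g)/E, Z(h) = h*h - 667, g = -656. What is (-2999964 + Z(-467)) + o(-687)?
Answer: -637202019/229 ≈ -2.7825e+6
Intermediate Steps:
Z(h) = -667 + h² (Z(h) = h² - 667 = -667 + h²)
o(E) = -297/E (o(E) = (359 - 656)/E = -297/E)
(-2999964 + Z(-467)) + o(-687) = (-2999964 + (-667 + (-467)²)) - 297/(-687) = (-2999964 + (-667 + 218089)) - 297*(-1/687) = (-2999964 + 217422) + 99/229 = -2782542 + 99/229 = -637202019/229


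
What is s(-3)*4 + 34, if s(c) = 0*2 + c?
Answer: 22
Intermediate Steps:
s(c) = c (s(c) = 0 + c = c)
s(-3)*4 + 34 = -3*4 + 34 = -12 + 34 = 22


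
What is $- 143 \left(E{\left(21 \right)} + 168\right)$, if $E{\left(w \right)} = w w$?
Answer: $-87087$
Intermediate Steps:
$E{\left(w \right)} = w^{2}$
$- 143 \left(E{\left(21 \right)} + 168\right) = - 143 \left(21^{2} + 168\right) = - 143 \left(441 + 168\right) = \left(-143\right) 609 = -87087$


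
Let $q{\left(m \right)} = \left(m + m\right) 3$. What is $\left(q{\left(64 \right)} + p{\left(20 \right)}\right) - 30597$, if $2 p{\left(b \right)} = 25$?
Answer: $- \frac{60401}{2} \approx -30201.0$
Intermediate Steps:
$q{\left(m \right)} = 6 m$ ($q{\left(m \right)} = 2 m 3 = 6 m$)
$p{\left(b \right)} = \frac{25}{2}$ ($p{\left(b \right)} = \frac{1}{2} \cdot 25 = \frac{25}{2}$)
$\left(q{\left(64 \right)} + p{\left(20 \right)}\right) - 30597 = \left(6 \cdot 64 + \frac{25}{2}\right) - 30597 = \left(384 + \frac{25}{2}\right) - 30597 = \frac{793}{2} - 30597 = - \frac{60401}{2}$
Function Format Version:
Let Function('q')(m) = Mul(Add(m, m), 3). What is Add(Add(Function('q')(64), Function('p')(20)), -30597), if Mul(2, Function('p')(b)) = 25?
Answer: Rational(-60401, 2) ≈ -30201.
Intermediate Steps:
Function('q')(m) = Mul(6, m) (Function('q')(m) = Mul(Mul(2, m), 3) = Mul(6, m))
Function('p')(b) = Rational(25, 2) (Function('p')(b) = Mul(Rational(1, 2), 25) = Rational(25, 2))
Add(Add(Function('q')(64), Function('p')(20)), -30597) = Add(Add(Mul(6, 64), Rational(25, 2)), -30597) = Add(Add(384, Rational(25, 2)), -30597) = Add(Rational(793, 2), -30597) = Rational(-60401, 2)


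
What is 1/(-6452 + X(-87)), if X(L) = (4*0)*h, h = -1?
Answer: -1/6452 ≈ -0.00015499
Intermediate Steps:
X(L) = 0 (X(L) = (4*0)*(-1) = 0*(-1) = 0)
1/(-6452 + X(-87)) = 1/(-6452 + 0) = 1/(-6452) = -1/6452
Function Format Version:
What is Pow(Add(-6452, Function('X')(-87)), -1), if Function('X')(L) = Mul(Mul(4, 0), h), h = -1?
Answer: Rational(-1, 6452) ≈ -0.00015499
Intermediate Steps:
Function('X')(L) = 0 (Function('X')(L) = Mul(Mul(4, 0), -1) = Mul(0, -1) = 0)
Pow(Add(-6452, Function('X')(-87)), -1) = Pow(Add(-6452, 0), -1) = Pow(-6452, -1) = Rational(-1, 6452)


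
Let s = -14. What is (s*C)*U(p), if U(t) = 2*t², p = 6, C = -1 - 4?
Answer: 5040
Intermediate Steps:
C = -5
(s*C)*U(p) = (-14*(-5))*(2*6²) = 70*(2*36) = 70*72 = 5040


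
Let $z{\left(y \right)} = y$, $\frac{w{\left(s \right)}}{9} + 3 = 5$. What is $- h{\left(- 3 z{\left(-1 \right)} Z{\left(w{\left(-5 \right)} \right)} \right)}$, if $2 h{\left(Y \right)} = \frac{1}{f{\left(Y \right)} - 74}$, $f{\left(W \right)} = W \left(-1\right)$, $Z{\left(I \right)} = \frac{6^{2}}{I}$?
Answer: $\frac{1}{160} \approx 0.00625$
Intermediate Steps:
$w{\left(s \right)} = 18$ ($w{\left(s \right)} = -27 + 9 \cdot 5 = -27 + 45 = 18$)
$Z{\left(I \right)} = \frac{36}{I}$
$f{\left(W \right)} = - W$
$h{\left(Y \right)} = \frac{1}{2 \left(-74 - Y\right)}$ ($h{\left(Y \right)} = \frac{1}{2 \left(- Y - 74\right)} = \frac{1}{2 \left(-74 - Y\right)}$)
$- h{\left(- 3 z{\left(-1 \right)} Z{\left(w{\left(-5 \right)} \right)} \right)} = - \frac{-1}{148 + 2 \left(-3\right) \left(-1\right) \frac{36}{18}} = - \frac{-1}{148 + 2 \cdot 3 \cdot 36 \cdot \frac{1}{18}} = - \frac{-1}{148 + 2 \cdot 3 \cdot 2} = - \frac{-1}{148 + 2 \cdot 6} = - \frac{-1}{148 + 12} = - \frac{-1}{160} = \left(-1\right) \left(- \frac{1}{160}\right) = \frac{1}{160}$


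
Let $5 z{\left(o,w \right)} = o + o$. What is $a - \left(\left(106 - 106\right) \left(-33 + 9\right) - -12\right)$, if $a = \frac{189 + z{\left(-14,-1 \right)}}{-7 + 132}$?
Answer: $- \frac{6583}{625} \approx -10.533$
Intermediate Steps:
$z{\left(o,w \right)} = \frac{2 o}{5}$ ($z{\left(o,w \right)} = \frac{o + o}{5} = \frac{2 o}{5}$)
$a = \frac{917}{625}$ ($a = \frac{189 + \frac{2}{5} \left(-14\right)}{-7 + 132} = \frac{189 - \frac{28}{5}}{125} = \frac{917}{5} \cdot \frac{1}{125} = \frac{917}{625} \approx 1.4672$)
$a - \left(\left(106 - 106\right) \left(-33 + 9\right) - -12\right) = \frac{917}{625} - \left(\left(106 - 106\right) \left(-33 + 9\right) - -12\right) = \frac{917}{625} - \left(0 \left(-24\right) + 12\right) = \frac{917}{625} - \left(0 + 12\right) = \frac{917}{625} - 12 = - \frac{6583}{625}$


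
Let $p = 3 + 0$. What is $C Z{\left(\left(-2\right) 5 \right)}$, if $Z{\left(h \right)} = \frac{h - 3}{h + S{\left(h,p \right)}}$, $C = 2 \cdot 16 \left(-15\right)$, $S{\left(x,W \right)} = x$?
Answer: $-312$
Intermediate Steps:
$p = 3$
$C = -480$ ($C = 32 \left(-15\right) = -480$)
$Z{\left(h \right)} = \frac{-3 + h}{2 h}$ ($Z{\left(h \right)} = \frac{h - 3}{h + h} = \frac{-3 + h}{2 h}$)
$C Z{\left(\left(-2\right) 5 \right)} = - 480 \frac{-3 - 10}{2 \left(\left(-2\right) 5\right)} = - 480 \frac{-3 - 10}{2 \left(-10\right)} = - 480 \cdot \frac{1}{2} \left(- \frac{1}{10}\right) \left(-13\right) = \left(-480\right) \frac{13}{20} = -312$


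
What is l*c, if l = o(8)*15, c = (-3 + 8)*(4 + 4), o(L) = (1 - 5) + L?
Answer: 2400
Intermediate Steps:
o(L) = -4 + L
c = 40 (c = 5*8 = 40)
l = 60 (l = (-4 + 8)*15 = 4*15 = 60)
l*c = 60*40 = 2400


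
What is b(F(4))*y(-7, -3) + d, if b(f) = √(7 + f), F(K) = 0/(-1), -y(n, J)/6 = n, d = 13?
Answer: 13 + 42*√7 ≈ 124.12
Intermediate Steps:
y(n, J) = -6*n
F(K) = 0 (F(K) = 0*(-1) = 0)
b(F(4))*y(-7, -3) + d = √(7 + 0)*(-6*(-7)) + 13 = √7*42 + 13 = 42*√7 + 13 = 13 + 42*√7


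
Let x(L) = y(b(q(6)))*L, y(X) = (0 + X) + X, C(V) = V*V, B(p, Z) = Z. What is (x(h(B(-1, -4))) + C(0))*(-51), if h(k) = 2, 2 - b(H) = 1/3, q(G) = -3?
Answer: -340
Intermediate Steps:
b(H) = 5/3 (b(H) = 2 - 1/3 = 5/3)
C(V) = V**2
y(X) = 2*X (y(X) = X + X = 2*X)
x(L) = 10*L/3 (x(L) = (2*(5/3))*L = 10*L/3)
(x(h(B(-1, -4))) + C(0))*(-51) = ((10/3)*2 + 0**2)*(-51) = (20/3 + 0)*(-51) = (20/3)*(-51) = -340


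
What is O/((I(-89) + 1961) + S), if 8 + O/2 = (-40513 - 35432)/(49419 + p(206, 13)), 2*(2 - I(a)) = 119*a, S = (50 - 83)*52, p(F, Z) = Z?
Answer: -471401/136988430 ≈ -0.0034412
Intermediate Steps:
S = -1716 (S = -33*52 = -1716)
I(a) = 2 - 119*a/2
O = -471401/24716 (O = -16 + 2*((-40513 - 35432)/(49419 + 13)) = -16 + 2*(-75945/49432) = -16 - 75945/24716 = -471401/24716 ≈ -19.073)
O/((I(-89) + 1961) + S) = -471401/(24716*(((2 - 119/2*(-89)) + 1961) - 1716)) = -471401/(24716*(((2 + 10591/2) + 1961) - 1716)) = -471401/(24716*((10595/2 + 1961) - 1716)) = -471401/(24716*(14517/2 - 1716)) = -471401/(24716*11085/2) = -471401/24716*2/11085 = -471401/136988430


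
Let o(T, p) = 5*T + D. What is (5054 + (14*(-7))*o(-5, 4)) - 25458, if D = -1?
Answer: -17856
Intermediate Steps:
o(T, p) = -1 + 5*T (o(T, p) = 5*T - 1 = -1 + 5*T)
(5054 + (14*(-7))*o(-5, 4)) - 25458 = (5054 + (14*(-7))*(-1 + 5*(-5))) - 25458 = (5054 - 98*(-1 - 25)) - 25458 = (5054 - 98*(-26)) - 25458 = (5054 + 2548) - 25458 = 7602 - 25458 = -17856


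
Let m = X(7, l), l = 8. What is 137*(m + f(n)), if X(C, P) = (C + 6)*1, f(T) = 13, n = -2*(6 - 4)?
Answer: 3562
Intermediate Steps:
n = -4 (n = -2*2 = -4)
X(C, P) = 6 + C (X(C, P) = (6 + C)*1 = 6 + C)
m = 13 (m = 6 + 7 = 13)
137*(m + f(n)) = 137*(13 + 13) = 137*26 = 3562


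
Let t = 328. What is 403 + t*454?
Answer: 149315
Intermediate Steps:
403 + t*454 = 403 + 328*454 = 403 + 148912 = 149315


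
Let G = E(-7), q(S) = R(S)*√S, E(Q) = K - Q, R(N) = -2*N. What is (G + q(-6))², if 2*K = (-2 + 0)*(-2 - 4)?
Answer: -695 + 312*I*√6 ≈ -695.0 + 764.24*I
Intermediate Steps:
K = 6 (K = ((-2 + 0)*(-2 - 4))/2 = (-2*(-6))/2 = (½)*12 = 6)
E(Q) = 6 - Q
q(S) = -2*S^(3/2) (q(S) = (-2*S)*√S = -2*S^(3/2))
G = 13 (G = 6 - 1*(-7) = 6 + 7 = 13)
(G + q(-6))² = (13 - (-12)*I*√6)² = (13 + 12*I*√6)²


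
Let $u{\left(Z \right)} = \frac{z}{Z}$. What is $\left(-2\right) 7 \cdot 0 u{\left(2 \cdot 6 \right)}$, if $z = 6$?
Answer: $0$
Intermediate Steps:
$u{\left(Z \right)} = \frac{6}{Z}$
$\left(-2\right) 7 \cdot 0 u{\left(2 \cdot 6 \right)} = \left(-2\right) 7 \cdot 0 \frac{6}{2 \cdot 6} = \left(-14\right) 0 \cdot \frac{6}{12} = 0 \cdot 6 \cdot \frac{1}{12} = 0 \cdot \frac{1}{2} = 0$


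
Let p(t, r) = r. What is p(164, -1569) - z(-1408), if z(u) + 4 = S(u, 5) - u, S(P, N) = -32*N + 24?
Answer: -2837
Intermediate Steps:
S(P, N) = 24 - 32*N
z(u) = -140 - u (z(u) = -4 + ((24 - 32*5) - u) = -4 + ((24 - 160) - u) = -4 + (-136 - u) = -140 - u)
p(164, -1569) - z(-1408) = -1569 - (-140 - 1*(-1408)) = -1569 - (-140 + 1408) = -1569 - 1*1268 = -1569 - 1268 = -2837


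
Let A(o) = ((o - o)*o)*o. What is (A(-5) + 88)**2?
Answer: 7744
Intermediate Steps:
A(o) = 0 (A(o) = (0*o)*o = 0*o = 0)
(A(-5) + 88)**2 = (0 + 88)**2 = 88**2 = 7744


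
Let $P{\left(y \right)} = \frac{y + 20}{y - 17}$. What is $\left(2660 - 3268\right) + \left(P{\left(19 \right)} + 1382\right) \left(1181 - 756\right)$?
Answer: $\frac{1190059}{2} \approx 5.9503 \cdot 10^{5}$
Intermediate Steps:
$P{\left(y \right)} = \frac{20 + y}{-17 + y}$
$\left(2660 - 3268\right) + \left(P{\left(19 \right)} + 1382\right) \left(1181 - 756\right) = \left(2660 - 3268\right) + \left(\frac{20 + 19}{-17 + 19} + 1382\right) \left(1181 - 756\right) = -608 + \left(\frac{1}{2} \cdot 39 + 1382\right) 425 = -608 + \left(\frac{39}{2} + 1382\right) 425 = -608 + \frac{2803}{2} \cdot 425 = -608 + \frac{1191275}{2} = \frac{1190059}{2}$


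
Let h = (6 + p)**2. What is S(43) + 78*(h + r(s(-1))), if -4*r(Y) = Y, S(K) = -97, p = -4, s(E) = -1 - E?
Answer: 215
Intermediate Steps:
r(Y) = -Y/4
h = 4 (h = (6 - 4)**2 = 2**2 = 4)
S(43) + 78*(h + r(s(-1))) = -97 + 78*(4 - (-1 - 1*(-1))/4) = -97 + 78*(4 - (-1 + 1)/4) = -97 + 78*(4 - 1/4*0) = -97 + 78*(4 + 0) = -97 + 78*4 = -97 + 312 = 215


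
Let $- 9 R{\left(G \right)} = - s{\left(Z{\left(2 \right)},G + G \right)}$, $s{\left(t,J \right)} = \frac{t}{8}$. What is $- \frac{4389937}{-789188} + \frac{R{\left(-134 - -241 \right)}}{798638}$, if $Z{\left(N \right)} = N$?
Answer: $\frac{31553734749551}{5672479733496} \approx 5.5626$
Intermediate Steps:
$s{\left(t,J \right)} = \frac{t}{8}$ ($s{\left(t,J \right)} = t \frac{1}{8} = \frac{t}{8}$)
$R{\left(G \right)} = \frac{1}{36}$ ($R{\left(G \right)} = - \frac{\left(-1\right) \frac{1}{8} \cdot 2}{9} = - \frac{\left(-1\right) \frac{1}{4}}{9} = \left(- \frac{1}{9}\right) \left(- \frac{1}{4}\right) = \frac{1}{36}$)
$- \frac{4389937}{-789188} + \frac{R{\left(-134 - -241 \right)}}{798638} = - \frac{4389937}{-789188} + \frac{1}{36 \cdot 798638} = \left(-4389937\right) \left(- \frac{1}{789188}\right) + \frac{1}{36} \cdot \frac{1}{798638} = \frac{4389937}{789188} + \frac{1}{28750968} = \frac{31553734749551}{5672479733496}$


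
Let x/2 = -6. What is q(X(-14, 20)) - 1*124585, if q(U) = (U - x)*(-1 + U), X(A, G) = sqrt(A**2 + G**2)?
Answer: -124001 + 22*sqrt(149) ≈ -1.2373e+5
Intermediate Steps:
x = -12 (x = 2*(-6) = -12)
q(U) = (-1 + U)*(12 + U) (q(U) = (U - 1*(-12))*(-1 + U) = (U + 12)*(-1 + U) = (12 + U)*(-1 + U) = (-1 + U)*(12 + U))
q(X(-14, 20)) - 1*124585 = (-12 + (sqrt((-14)**2 + 20**2))**2 + 11*sqrt((-14)**2 + 20**2)) - 1*124585 = (-12 + (sqrt(196 + 400))**2 + 11*sqrt(196 + 400)) - 124585 = (-12 + (sqrt(596))**2 + 11*sqrt(596)) - 124585 = (-12 + (2*sqrt(149))**2 + 11*(2*sqrt(149))) - 124585 = (-12 + 596 + 22*sqrt(149)) - 124585 = (584 + 22*sqrt(149)) - 124585 = -124001 + 22*sqrt(149)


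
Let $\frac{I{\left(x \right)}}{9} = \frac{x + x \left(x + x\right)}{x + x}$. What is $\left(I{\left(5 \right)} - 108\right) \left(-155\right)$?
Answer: $\frac{18135}{2} \approx 9067.5$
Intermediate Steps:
$I{\left(x \right)} = \frac{9 \left(x + 2 x^{2}\right)}{2 x}$ ($I{\left(x \right)} = 9 \frac{x + x \left(x + x\right)}{x + x} = 9 \frac{x + x 2 x}{2 x} = 9 \left(x + 2 x^{2}\right) \frac{1}{2 x} = 9 \frac{x + 2 x^{2}}{2 x} = \frac{9 \left(x + 2 x^{2}\right)}{2 x}$)
$\left(I{\left(5 \right)} - 108\right) \left(-155\right) = \left(\left(\frac{9}{2} + 9 \cdot 5\right) - 108\right) \left(-155\right) = \left(\left(\frac{9}{2} + 45\right) - 108\right) \left(-155\right) = \left(\frac{99}{2} - 108\right) \left(-155\right) = \left(- \frac{117}{2}\right) \left(-155\right) = \frac{18135}{2}$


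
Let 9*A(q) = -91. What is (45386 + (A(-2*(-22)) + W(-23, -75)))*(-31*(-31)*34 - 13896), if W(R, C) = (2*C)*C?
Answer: 9569888474/9 ≈ 1.0633e+9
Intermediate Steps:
A(q) = -91/9 (A(q) = (1/9)*(-91) = -91/9)
W(R, C) = 2*C**2
(45386 + (A(-2*(-22)) + W(-23, -75)))*(-31*(-31)*34 - 13896) = (45386 + (-91/9 + 2*(-75)**2))*(-31*(-31)*34 - 13896) = (45386 + (-91/9 + 2*5625))*(961*34 - 13896) = (45386 + (-91/9 + 11250))*(32674 - 13896) = (45386 + 101159/9)*18778 = (509633/9)*18778 = 9569888474/9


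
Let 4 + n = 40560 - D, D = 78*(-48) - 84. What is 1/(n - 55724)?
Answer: -1/11340 ≈ -8.8183e-5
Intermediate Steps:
D = -3828 (D = -3744 - 84 = -3828)
n = 44384 (n = -4 + (40560 - 1*(-3828)) = -4 + (40560 + 3828) = -4 + 44388 = 44384)
1/(n - 55724) = 1/(44384 - 55724) = 1/(-11340) = -1/11340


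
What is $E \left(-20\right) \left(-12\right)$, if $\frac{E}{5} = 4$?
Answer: $4800$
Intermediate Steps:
$E = 20$ ($E = 5 \cdot 4 = 20$)
$E \left(-20\right) \left(-12\right) = 20 \left(-20\right) \left(-12\right) = \left(-400\right) \left(-12\right) = 4800$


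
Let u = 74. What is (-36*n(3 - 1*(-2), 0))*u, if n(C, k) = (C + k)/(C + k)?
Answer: -2664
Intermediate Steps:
n(C, k) = 1
(-36*n(3 - 1*(-2), 0))*u = -36*1*74 = -36*74 = -2664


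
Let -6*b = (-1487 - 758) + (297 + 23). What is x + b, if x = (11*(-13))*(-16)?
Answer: 15653/6 ≈ 2608.8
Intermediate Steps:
b = 1925/6 (b = -((-1487 - 758) + (297 + 23))/6 = -(-2245 + 320)/6 = -⅙*(-1925) = 1925/6 ≈ 320.83)
x = 2288 (x = -143*(-16) = 2288)
x + b = 2288 + 1925/6 = 15653/6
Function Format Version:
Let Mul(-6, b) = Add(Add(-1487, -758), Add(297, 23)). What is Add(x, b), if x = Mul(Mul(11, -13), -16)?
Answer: Rational(15653, 6) ≈ 2608.8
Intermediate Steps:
b = Rational(1925, 6) (b = Mul(Rational(-1, 6), Add(Add(-1487, -758), Add(297, 23))) = Mul(Rational(-1, 6), Add(-2245, 320)) = Mul(Rational(-1, 6), -1925) = Rational(1925, 6) ≈ 320.83)
x = 2288 (x = Mul(-143, -16) = 2288)
Add(x, b) = Add(2288, Rational(1925, 6)) = Rational(15653, 6)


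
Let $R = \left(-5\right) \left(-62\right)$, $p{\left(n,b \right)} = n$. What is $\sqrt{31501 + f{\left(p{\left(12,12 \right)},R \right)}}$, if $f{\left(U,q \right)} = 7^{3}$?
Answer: $2 \sqrt{7961} \approx 178.45$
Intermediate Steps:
$R = 310$
$f{\left(U,q \right)} = 343$
$\sqrt{31501 + f{\left(p{\left(12,12 \right)},R \right)}} = \sqrt{31501 + 343} = \sqrt{31844} = 2 \sqrt{7961}$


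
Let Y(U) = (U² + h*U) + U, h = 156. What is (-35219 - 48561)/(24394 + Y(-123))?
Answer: -20945/5053 ≈ -4.1451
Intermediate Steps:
Y(U) = U² + 157*U (Y(U) = (U² + 156*U) + U = U² + 157*U)
(-35219 - 48561)/(24394 + Y(-123)) = (-35219 - 48561)/(24394 - 123*(157 - 123)) = -83780/(24394 - 123*34) = -83780/(24394 - 4182) = -83780/20212 = -83780*1/20212 = -20945/5053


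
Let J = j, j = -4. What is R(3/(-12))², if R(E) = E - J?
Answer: 225/16 ≈ 14.063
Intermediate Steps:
J = -4
R(E) = 4 + E (R(E) = E - 1*(-4) = E + 4 = 4 + E)
R(3/(-12))² = (4 + 3/(-12))² = (4 + 3*(-1/12))² = (4 - ¼)² = (15/4)² = 225/16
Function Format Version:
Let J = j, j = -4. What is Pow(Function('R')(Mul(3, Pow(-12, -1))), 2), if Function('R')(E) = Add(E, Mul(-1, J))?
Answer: Rational(225, 16) ≈ 14.063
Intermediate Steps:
J = -4
Function('R')(E) = Add(4, E) (Function('R')(E) = Add(E, Mul(-1, -4)) = Add(E, 4) = Add(4, E))
Pow(Function('R')(Mul(3, Pow(-12, -1))), 2) = Pow(Add(4, Mul(3, Pow(-12, -1))), 2) = Pow(Add(4, Mul(3, Rational(-1, 12))), 2) = Pow(Add(4, Rational(-1, 4)), 2) = Pow(Rational(15, 4), 2) = Rational(225, 16)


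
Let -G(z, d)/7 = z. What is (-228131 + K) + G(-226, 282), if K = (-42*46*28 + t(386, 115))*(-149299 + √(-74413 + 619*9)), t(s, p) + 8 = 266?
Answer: 8037733013 - 53838*I*√68842 ≈ 8.0377e+9 - 1.4126e+7*I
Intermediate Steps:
t(s, p) = 258 (t(s, p) = -8 + 266 = 258)
G(z, d) = -7*z
K = 8037959562 - 53838*I*√68842 (K = (-42*46*28 + 258)*(-149299 + √(-74413 + 619*9)) = (-1932*28 + 258)*(-149299 + √(-74413 + 5571)) = (-54096 + 258)*(-149299 + √(-68842)) = -53838*(-149299 + I*√68842) = 8037959562 - 53838*I*√68842 ≈ 8.038e+9 - 1.4126e+7*I)
(-228131 + K) + G(-226, 282) = (-228131 + (8037959562 - 53838*I*√68842)) - 7*(-226) = (8037731431 - 53838*I*√68842) + 1582 = 8037733013 - 53838*I*√68842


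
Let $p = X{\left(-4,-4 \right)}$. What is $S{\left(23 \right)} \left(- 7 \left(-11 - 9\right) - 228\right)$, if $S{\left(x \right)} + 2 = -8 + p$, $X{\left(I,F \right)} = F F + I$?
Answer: $-176$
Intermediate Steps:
$X{\left(I,F \right)} = I + F^{2}$ ($X{\left(I,F \right)} = F^{2} + I = I + F^{2}$)
$p = 12$ ($p = -4 + \left(-4\right)^{2} = -4 + 16 = 12$)
$S{\left(x \right)} = 2$ ($S{\left(x \right)} = -2 + \left(-8 + 12\right) = -2 + 4 = 2$)
$S{\left(23 \right)} \left(- 7 \left(-11 - 9\right) - 228\right) = 2 \left(- 7 \left(-11 - 9\right) - 228\right) = 2 \left(\left(-7\right) \left(-20\right) - 228\right) = 2 \left(140 - 228\right) = 2 \left(-88\right) = -176$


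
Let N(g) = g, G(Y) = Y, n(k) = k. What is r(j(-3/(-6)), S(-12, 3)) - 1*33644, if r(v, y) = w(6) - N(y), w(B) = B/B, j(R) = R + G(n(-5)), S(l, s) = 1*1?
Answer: -33644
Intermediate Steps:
S(l, s) = 1
j(R) = -5 + R (j(R) = R - 5 = -5 + R)
w(B) = 1
r(v, y) = 1 - y
r(j(-3/(-6)), S(-12, 3)) - 1*33644 = (1 - 1*1) - 1*33644 = (1 - 1) - 33644 = 0 - 33644 = -33644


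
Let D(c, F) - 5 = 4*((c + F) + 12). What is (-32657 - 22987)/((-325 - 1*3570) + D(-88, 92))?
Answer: 27822/1913 ≈ 14.544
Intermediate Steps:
D(c, F) = 53 + 4*F + 4*c (D(c, F) = 5 + 4*((c + F) + 12) = 5 + 4*((F + c) + 12) = 5 + 4*(12 + F + c) = 5 + (48 + 4*F + 4*c) = 53 + 4*F + 4*c)
(-32657 - 22987)/((-325 - 1*3570) + D(-88, 92)) = (-32657 - 22987)/((-325 - 1*3570) + (53 + 4*92 + 4*(-88))) = -55644/((-325 - 3570) + (53 + 368 - 352)) = -55644/(-3895 + 69) = -55644/(-3826) = -55644*(-1/3826) = 27822/1913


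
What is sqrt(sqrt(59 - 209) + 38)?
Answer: sqrt(38 + 5*I*sqrt(6)) ≈ 6.242 + 0.98105*I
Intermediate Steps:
sqrt(sqrt(59 - 209) + 38) = sqrt(sqrt(-150) + 38) = sqrt(5*I*sqrt(6) + 38) = sqrt(38 + 5*I*sqrt(6))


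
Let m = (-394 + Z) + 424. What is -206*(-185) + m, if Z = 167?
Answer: 38307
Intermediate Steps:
m = 197 (m = (-394 + 167) + 424 = -227 + 424 = 197)
-206*(-185) + m = -206*(-185) + 197 = 38110 + 197 = 38307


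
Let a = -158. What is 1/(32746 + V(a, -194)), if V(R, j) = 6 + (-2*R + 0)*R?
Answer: -1/17176 ≈ -5.8221e-5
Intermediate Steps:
V(R, j) = 6 - 2*R² (V(R, j) = 6 + (-2*R)*R = 6 - 2*R²)
1/(32746 + V(a, -194)) = 1/(32746 + (6 - 2*(-158)²)) = 1/(32746 + (6 - 2*24964)) = 1/(32746 + (6 - 49928)) = 1/(32746 - 49922) = 1/(-17176) = -1/17176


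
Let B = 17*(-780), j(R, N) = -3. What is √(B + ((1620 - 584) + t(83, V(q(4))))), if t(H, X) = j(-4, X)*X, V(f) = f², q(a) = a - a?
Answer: 8*I*√191 ≈ 110.56*I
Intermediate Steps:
q(a) = 0
B = -13260
t(H, X) = -3*X
√(B + ((1620 - 584) + t(83, V(q(4))))) = √(-13260 + ((1620 - 584) - 3*0²)) = √(-13260 + (1036 - 3*0)) = √(-13260 + (1036 + 0)) = √(-13260 + 1036) = √(-12224) = 8*I*√191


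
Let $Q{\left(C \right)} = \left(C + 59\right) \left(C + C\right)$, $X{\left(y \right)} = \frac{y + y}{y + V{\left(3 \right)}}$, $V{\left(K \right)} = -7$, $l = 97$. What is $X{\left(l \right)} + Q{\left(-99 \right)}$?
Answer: $\frac{356497}{45} \approx 7922.2$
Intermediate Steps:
$X{\left(y \right)} = \frac{2 y}{-7 + y}$ ($X{\left(y \right)} = \frac{y + y}{y - 7} = \frac{2 y}{-7 + y}$)
$Q{\left(C \right)} = 2 C \left(59 + C\right)$ ($Q{\left(C \right)} = \left(59 + C\right) 2 C = 2 C \left(59 + C\right)$)
$X{\left(l \right)} + Q{\left(-99 \right)} = 2 \cdot 97 \frac{1}{-7 + 97} + 2 \left(-99\right) \left(59 - 99\right) = 2 \cdot 97 \cdot \frac{1}{90} + 2 \left(-99\right) \left(-40\right) = 2 \cdot 97 \cdot \frac{1}{90} + 7920 = \frac{97}{45} + 7920 = \frac{356497}{45}$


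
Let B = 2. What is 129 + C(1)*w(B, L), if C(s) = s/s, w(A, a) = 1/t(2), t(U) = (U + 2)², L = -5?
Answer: 2065/16 ≈ 129.06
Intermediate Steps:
t(U) = (2 + U)²
w(A, a) = 1/16 (w(A, a) = 1/((2 + 2)²) = 1/(4²) = 1/16)
C(s) = 1
129 + C(1)*w(B, L) = 129 + 1*(1/16) = 129 + 1/16 = 2065/16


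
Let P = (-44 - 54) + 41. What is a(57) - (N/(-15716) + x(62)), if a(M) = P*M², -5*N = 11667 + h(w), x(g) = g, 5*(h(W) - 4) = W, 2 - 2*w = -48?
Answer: -3639337394/19645 ≈ -1.8526e+5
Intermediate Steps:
w = 25 (w = 1 - ½*(-48) = 1 + 24 = 25)
h(W) = 4 + W/5
P = -57 (P = -98 + 41 = -57)
N = -11676/5 (N = -(11667 + (4 + (⅕)*25))/5 = -(11667 + (4 + 5))/5 = -(11667 + 9)/5 = -⅕*11676 = -11676/5 ≈ -2335.2)
a(M) = -57*M²
a(57) - (N/(-15716) + x(62)) = -57*57² - (-11676/5/(-15716) + 62) = -57*3249 - (-11676/5*(-1/15716) + 62) = -185193 - (2919/19645 + 62) = -185193 - 1*1220909/19645 = -185193 - 1220909/19645 = -3639337394/19645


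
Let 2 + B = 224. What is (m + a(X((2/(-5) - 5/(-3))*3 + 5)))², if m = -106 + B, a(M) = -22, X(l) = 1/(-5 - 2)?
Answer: 8836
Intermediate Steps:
B = 222 (B = -2 + 224 = 222)
X(l) = -⅐ (X(l) = 1/(-7) = -⅐)
m = 116 (m = -106 + 222 = 116)
(m + a(X((2/(-5) - 5/(-3))*3 + 5)))² = (116 - 22)² = 94² = 8836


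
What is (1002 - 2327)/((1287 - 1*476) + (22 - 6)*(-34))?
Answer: -1325/267 ≈ -4.9625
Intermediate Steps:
(1002 - 2327)/((1287 - 1*476) + (22 - 6)*(-34)) = -1325/((1287 - 476) + 16*(-34)) = -1325/(811 - 544) = -1325/267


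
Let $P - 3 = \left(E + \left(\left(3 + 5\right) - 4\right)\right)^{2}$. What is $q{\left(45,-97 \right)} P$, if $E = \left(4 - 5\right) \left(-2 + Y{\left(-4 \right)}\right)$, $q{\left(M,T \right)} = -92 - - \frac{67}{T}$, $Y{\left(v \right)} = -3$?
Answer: $- \frac{755244}{97} \approx -7786.0$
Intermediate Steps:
$q{\left(M,T \right)} = -92 + \frac{67}{T}$
$E = 5$ ($E = \left(4 - 5\right) \left(-2 - 3\right) = \left(-1\right) \left(-5\right) = 5$)
$P = 84$ ($P = 3 + \left(5 + \left(\left(3 + 5\right) - 4\right)\right)^{2} = 3 + \left(5 + \left(8 - 4\right)\right)^{2} = 3 + \left(5 + 4\right)^{2} = 3 + 9^{2} = 3 + 81 = 84$)
$q{\left(45,-97 \right)} P = \left(-92 + \frac{67}{-97}\right) 84 = \left(-92 + 67 \left(- \frac{1}{97}\right)\right) 84 = \left(-92 - \frac{67}{97}\right) 84 = \left(- \frac{8991}{97}\right) 84 = - \frac{755244}{97}$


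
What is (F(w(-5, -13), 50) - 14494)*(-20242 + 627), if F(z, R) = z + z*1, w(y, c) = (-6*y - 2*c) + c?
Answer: 282612920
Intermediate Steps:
w(y, c) = -c - 6*y
F(z, R) = 2*z (F(z, R) = z + z = 2*z)
(F(w(-5, -13), 50) - 14494)*(-20242 + 627) = (2*(-1*(-13) - 6*(-5)) - 14494)*(-20242 + 627) = (2*(13 + 30) - 14494)*(-19615) = (2*43 - 14494)*(-19615) = (86 - 14494)*(-19615) = -14408*(-19615) = 282612920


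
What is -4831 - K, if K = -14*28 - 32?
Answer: -4407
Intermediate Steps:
K = -424 (K = -392 - 32 = -424)
-4831 - K = -4831 - 1*(-424) = -4831 + 424 = -4407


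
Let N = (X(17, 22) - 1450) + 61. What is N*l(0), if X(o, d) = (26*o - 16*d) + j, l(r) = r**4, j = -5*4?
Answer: 0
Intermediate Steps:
j = -20
X(o, d) = -20 - 16*d + 26*o (X(o, d) = (26*o - 16*d) - 20 = (-16*d + 26*o) - 20 = -20 - 16*d + 26*o)
N = -1319 (N = ((-20 - 16*22 + 26*17) - 1450) + 61 = ((-20 - 352 + 442) - 1450) + 61 = (70 - 1450) + 61 = -1380 + 61 = -1319)
N*l(0) = -1319*0**4 = -1319*0 = 0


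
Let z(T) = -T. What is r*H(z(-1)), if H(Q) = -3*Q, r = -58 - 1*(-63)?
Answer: -15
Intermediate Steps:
r = 5 (r = -58 + 63 = 5)
r*H(z(-1)) = 5*(-(-3)*(-1)) = 5*(-3*1) = 5*(-3) = -15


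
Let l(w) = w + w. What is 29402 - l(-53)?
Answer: 29508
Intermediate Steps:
l(w) = 2*w
29402 - l(-53) = 29402 - 2*(-53) = 29402 - 1*(-106) = 29402 + 106 = 29508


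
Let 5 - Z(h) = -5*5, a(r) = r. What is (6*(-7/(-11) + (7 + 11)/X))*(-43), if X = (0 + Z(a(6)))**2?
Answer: -46569/275 ≈ -169.34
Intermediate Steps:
Z(h) = 30 (Z(h) = 5 - (-5)*5 = 5 - 1*(-25) = 5 + 25 = 30)
X = 900 (X = (0 + 30)**2 = 30**2 = 900)
(6*(-7/(-11) + (7 + 11)/X))*(-43) = (6*(-7/(-11) + (7 + 11)/900))*(-43) = (6*(-7*(-1/11) + 18*(1/900)))*(-43) = (6*(7/11 + 1/50))*(-43) = (6*(361/550))*(-43) = (1083/275)*(-43) = -46569/275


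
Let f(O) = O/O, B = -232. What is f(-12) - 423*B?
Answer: 98137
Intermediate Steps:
f(O) = 1
f(-12) - 423*B = 1 - 423*(-232) = 1 + 98136 = 98137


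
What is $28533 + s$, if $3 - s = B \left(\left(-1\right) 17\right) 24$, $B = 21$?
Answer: $37104$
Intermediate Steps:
$s = 8571$ ($s = 3 - 21 \left(\left(-1\right) 17\right) 24 = 3 - 21 \left(-17\right) 24 = 3 - \left(-357\right) 24 = 3 - -8568 = 3 + 8568 = 8571$)
$28533 + s = 28533 + 8571 = 37104$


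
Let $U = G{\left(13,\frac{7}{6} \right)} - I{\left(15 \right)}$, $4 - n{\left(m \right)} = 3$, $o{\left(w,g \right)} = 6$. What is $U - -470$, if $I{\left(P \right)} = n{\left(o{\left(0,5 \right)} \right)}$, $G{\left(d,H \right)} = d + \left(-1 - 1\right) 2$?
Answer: $478$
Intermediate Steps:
$n{\left(m \right)} = 1$ ($n{\left(m \right)} = 4 - 3 = 1$)
$G{\left(d,H \right)} = -4 + d$ ($G{\left(d,H \right)} = d - 4 = -4 + d$)
$I{\left(P \right)} = 1$
$U = 8$ ($U = \left(-4 + 13\right) - 1 = 9 - 1 = 8$)
$U - -470 = 8 - -470 = 8 + 470 = 478$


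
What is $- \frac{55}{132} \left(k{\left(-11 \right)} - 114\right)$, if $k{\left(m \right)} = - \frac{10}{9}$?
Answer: $\frac{1295}{27} \approx 47.963$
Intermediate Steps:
$k{\left(m \right)} = - \frac{10}{9}$ ($k{\left(m \right)} = \left(-10\right) \frac{1}{9} = - \frac{10}{9}$)
$- \frac{55}{132} \left(k{\left(-11 \right)} - 114\right) = - \frac{55}{132} \left(- \frac{10}{9} - 114\right) = \left(-55\right) \frac{1}{132} \left(- \frac{1036}{9}\right) = \left(- \frac{5}{12}\right) \left(- \frac{1036}{9}\right) = \frac{1295}{27}$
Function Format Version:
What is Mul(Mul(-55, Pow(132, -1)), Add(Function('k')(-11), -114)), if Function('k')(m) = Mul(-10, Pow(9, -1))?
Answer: Rational(1295, 27) ≈ 47.963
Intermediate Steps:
Function('k')(m) = Rational(-10, 9) (Function('k')(m) = Mul(-10, Rational(1, 9)) = Rational(-10, 9))
Mul(Mul(-55, Pow(132, -1)), Add(Function('k')(-11), -114)) = Mul(Mul(-55, Pow(132, -1)), Add(Rational(-10, 9), -114)) = Mul(Mul(-55, Rational(1, 132)), Rational(-1036, 9)) = Mul(Rational(-5, 12), Rational(-1036, 9)) = Rational(1295, 27)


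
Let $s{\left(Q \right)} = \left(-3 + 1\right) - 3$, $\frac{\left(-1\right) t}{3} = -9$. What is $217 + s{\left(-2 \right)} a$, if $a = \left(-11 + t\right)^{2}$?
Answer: $-1063$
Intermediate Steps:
$t = 27$ ($t = \left(-3\right) \left(-9\right) = 27$)
$a = 256$ ($a = \left(-11 + 27\right)^{2} = 16^{2} = 256$)
$s{\left(Q \right)} = -5$ ($s{\left(Q \right)} = -2 - 3 = -5$)
$217 + s{\left(-2 \right)} a = 217 - 1280 = -1063$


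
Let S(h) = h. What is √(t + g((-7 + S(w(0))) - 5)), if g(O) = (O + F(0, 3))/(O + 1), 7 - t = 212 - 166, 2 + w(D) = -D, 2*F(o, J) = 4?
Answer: 3*I*√715/13 ≈ 6.1706*I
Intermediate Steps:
F(o, J) = 2 (F(o, J) = (½)*4 = 2)
w(D) = -2 - D
t = -39 (t = 7 - (212 - 166) = 7 - 1*46 = 7 - 46 = -39)
g(O) = (2 + O)/(1 + O) (g(O) = (O + 2)/(O + 1) = (2 + O)/(1 + O))
√(t + g((-7 + S(w(0))) - 5)) = √(-39 + (2 + ((-7 + (-2 - 1*0)) - 5))/(1 + ((-7 + (-2 - 1*0)) - 5))) = √(-39 + (2 + ((-7 + (-2 + 0)) - 5))/(1 + ((-7 + (-2 + 0)) - 5))) = √(-39 + (2 + ((-7 - 2) - 5))/(1 + ((-7 - 2) - 5))) = √(-39 + (2 + (-9 - 5))/(1 + (-9 - 5))) = √(-39 + (2 - 14)/(1 - 14)) = √(-39 - 12/(-13)) = √(-39 - 1/13*(-12)) = √(-39 + 12/13) = √(-495/13) = 3*I*√715/13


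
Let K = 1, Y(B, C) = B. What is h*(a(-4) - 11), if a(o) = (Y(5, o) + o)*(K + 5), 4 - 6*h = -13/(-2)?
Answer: 25/12 ≈ 2.0833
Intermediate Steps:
h = -5/12 (h = ⅔ - (-13)/(6*(-2)) = ⅔ - (-13)*(-1)/(6*2) = ⅔ - ⅙*13/2 = ⅔ - 13/12 = -5/12 ≈ -0.41667)
a(o) = 30 + 6*o (a(o) = (5 + o)*(1 + 5) = (5 + o)*6 = 30 + 6*o)
h*(a(-4) - 11) = -5*((30 + 6*(-4)) - 11)/12 = -5*((30 - 24) - 11)/12 = -5*(6 - 11)/12 = -5/12*(-5) = 25/12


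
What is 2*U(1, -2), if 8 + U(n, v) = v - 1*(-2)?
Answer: -16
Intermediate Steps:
U(n, v) = -6 + v (U(n, v) = -8 + (v - 1*(-2)) = -8 + (v + 2) = -8 + (2 + v) = -6 + v)
2*U(1, -2) = 2*(-6 - 2) = 2*(-8) = -16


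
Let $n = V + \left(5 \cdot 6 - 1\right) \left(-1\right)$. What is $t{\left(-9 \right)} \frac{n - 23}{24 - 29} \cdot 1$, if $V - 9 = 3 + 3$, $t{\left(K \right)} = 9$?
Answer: $\frac{333}{5} \approx 66.6$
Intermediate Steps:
$V = 15$ ($V = 9 + \left(3 + 3\right) = 9 + 6 = 15$)
$n = -14$ ($n = 15 + \left(5 \cdot 6 - 1\right) \left(-1\right) = 15 + \left(30 - 1\right) \left(-1\right) = 15 + 29 \left(-1\right) = 15 - 29 = -14$)
$t{\left(-9 \right)} \frac{n - 23}{24 - 29} \cdot 1 = 9 \frac{-14 - 23}{24 - 29} \cdot 1 = 9 - \frac{37}{-5} \cdot 1 = 9 \left(-37\right) \left(- \frac{1}{5}\right) 1 = 9 \cdot \frac{37}{5} \cdot 1 = 9 \cdot \frac{37}{5} = \frac{333}{5}$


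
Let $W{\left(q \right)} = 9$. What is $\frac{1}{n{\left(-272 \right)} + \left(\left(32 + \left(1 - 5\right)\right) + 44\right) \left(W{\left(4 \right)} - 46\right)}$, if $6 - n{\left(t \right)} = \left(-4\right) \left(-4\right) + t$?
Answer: $- \frac{1}{2402} \approx -0.00041632$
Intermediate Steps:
$n{\left(t \right)} = -10 - t$ ($n{\left(t \right)} = 6 - \left(\left(-4\right) \left(-4\right) + t\right) = 6 - \left(16 + t\right) = -10 - t$)
$\frac{1}{n{\left(-272 \right)} + \left(\left(32 + \left(1 - 5\right)\right) + 44\right) \left(W{\left(4 \right)} - 46\right)} = \frac{1}{\left(-10 - -272\right) + \left(\left(32 + \left(1 - 5\right)\right) + 44\right) \left(9 - 46\right)} = \frac{1}{\left(-10 + 272\right) + \left(\left(32 + \left(1 - 5\right)\right) + 44\right) \left(-37\right)} = \frac{1}{262 + \left(\left(32 - 4\right) + 44\right) \left(-37\right)} = \frac{1}{262 + \left(28 + 44\right) \left(-37\right)} = \frac{1}{262 + 72 \left(-37\right)} = \frac{1}{262 - 2664} = \frac{1}{-2402} = - \frac{1}{2402}$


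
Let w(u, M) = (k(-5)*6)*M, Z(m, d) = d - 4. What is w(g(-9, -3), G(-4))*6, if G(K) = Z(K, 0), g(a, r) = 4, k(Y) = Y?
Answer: 720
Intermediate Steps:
Z(m, d) = -4 + d
G(K) = -4 (G(K) = -4 + 0 = -4)
w(u, M) = -30*M (w(u, M) = (-5*6)*M = -30*M)
w(g(-9, -3), G(-4))*6 = -30*(-4)*6 = 120*6 = 720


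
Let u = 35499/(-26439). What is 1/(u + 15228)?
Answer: 8813/134192531 ≈ 6.5674e-5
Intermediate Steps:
u = -11833/8813 (u = 35499*(-1/26439) = -11833/8813 ≈ -1.3427)
1/(u + 15228) = 1/(-11833/8813 + 15228) = 1/(134192531/8813) = 8813/134192531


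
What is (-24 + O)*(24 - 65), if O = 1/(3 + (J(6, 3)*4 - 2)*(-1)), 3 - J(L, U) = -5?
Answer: 26609/27 ≈ 985.52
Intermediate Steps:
J(L, U) = 8 (J(L, U) = 3 - 1*(-5) = 3 + 5 = 8)
O = -1/27 (O = 1/(3 + (8*4 - 2)*(-1)) = 1/(3 + (32 - 2)*(-1)) = 1/(3 + 30*(-1)) = 1/(3 - 30) = 1/(-27) = -1/27 ≈ -0.037037)
(-24 + O)*(24 - 65) = (-24 - 1/27)*(24 - 65) = -649/27*(-41) = 26609/27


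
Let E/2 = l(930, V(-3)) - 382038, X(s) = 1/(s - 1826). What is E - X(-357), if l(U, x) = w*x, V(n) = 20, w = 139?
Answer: -1655840427/2183 ≈ -7.5852e+5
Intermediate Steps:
X(s) = 1/(-1826 + s)
l(U, x) = 139*x
E = -758516 (E = 2*(139*20 - 382038) = 2*(2780 - 382038) = 2*(-379258) = -758516)
E - X(-357) = -758516 - 1/(-1826 - 357) = -758516 - 1/(-2183) = -758516 - 1*(-1/2183) = -758516 + 1/2183 = -1655840427/2183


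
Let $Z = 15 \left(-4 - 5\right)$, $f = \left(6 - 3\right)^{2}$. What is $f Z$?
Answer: $-1215$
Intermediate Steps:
$f = 9$ ($f = 3^{2} = 9$)
$Z = -135$ ($Z = 15 \left(-9\right) = -135$)
$f Z = 9 \left(-135\right) = -1215$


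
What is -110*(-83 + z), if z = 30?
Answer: 5830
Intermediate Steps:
-110*(-83 + z) = -110*(-83 + 30) = -110*(-53) = 5830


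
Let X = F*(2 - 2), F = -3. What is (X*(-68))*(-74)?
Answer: 0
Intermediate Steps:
X = 0 (X = -3*(2 - 2) = -3*0 = 0)
(X*(-68))*(-74) = (0*(-68))*(-74) = 0*(-74) = 0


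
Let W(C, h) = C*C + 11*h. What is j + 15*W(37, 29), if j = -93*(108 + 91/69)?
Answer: 348527/23 ≈ 15153.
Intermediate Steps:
W(C, h) = C² + 11*h
j = -233833/23 (j = -93*(108 + 91*(1/69)) = -93*(108 + 91/69) = -93*7543/69 = -233833/23 ≈ -10167.)
j + 15*W(37, 29) = -233833/23 + 15*(37² + 11*29) = -233833/23 + 15*(1369 + 319) = -233833/23 + 15*1688 = -233833/23 + 25320 = 348527/23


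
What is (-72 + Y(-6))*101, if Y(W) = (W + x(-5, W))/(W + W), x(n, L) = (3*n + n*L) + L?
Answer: -29189/4 ≈ -7297.3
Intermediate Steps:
x(n, L) = L + 3*n + L*n (x(n, L) = (3*n + L*n) + L = L + 3*n + L*n)
Y(W) = (-15 - 3*W)/(2*W) (Y(W) = (W + (W + 3*(-5) + W*(-5)))/(W + W) = (W + (W - 15 - 5*W))/((2*W)) = (W + (-15 - 4*W))*(1/(2*W)) = (-15 - 3*W)*(1/(2*W)) = (-15 - 3*W)/(2*W))
(-72 + Y(-6))*101 = (-72 + (3/2)*(-5 - 1*(-6))/(-6))*101 = (-72 + (3/2)*(-1/6)*(-5 + 6))*101 = (-72 + (3/2)*(-1/6)*1)*101 = (-72 - 1/4)*101 = -289/4*101 = -29189/4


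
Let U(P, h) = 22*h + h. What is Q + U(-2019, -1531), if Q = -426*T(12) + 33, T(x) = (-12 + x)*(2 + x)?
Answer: -35180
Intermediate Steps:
U(P, h) = 23*h
Q = 33 (Q = -426*(-24 + 12² - 10*12) + 33 = -426*(-24 + 144 - 120) + 33 = -426*0 + 33 = 0 + 33 = 33)
Q + U(-2019, -1531) = 33 + 23*(-1531) = 33 - 35213 = -35180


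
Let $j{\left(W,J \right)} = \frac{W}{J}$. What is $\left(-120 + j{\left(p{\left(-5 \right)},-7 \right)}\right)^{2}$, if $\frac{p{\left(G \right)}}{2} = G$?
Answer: $\frac{688900}{49} \approx 14059.0$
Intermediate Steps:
$p{\left(G \right)} = 2 G$
$\left(-120 + j{\left(p{\left(-5 \right)},-7 \right)}\right)^{2} = \left(-120 + \frac{2 \left(-5\right)}{-7}\right)^{2} = \left(-120 - - \frac{10}{7}\right)^{2} = \left(-120 + \frac{10}{7}\right)^{2} = \left(- \frac{830}{7}\right)^{2} = \frac{688900}{49}$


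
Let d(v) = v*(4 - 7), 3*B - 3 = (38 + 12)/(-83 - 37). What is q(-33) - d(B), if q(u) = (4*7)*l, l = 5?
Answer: 1711/12 ≈ 142.58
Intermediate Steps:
B = 31/36 (B = 1 + ((38 + 12)/(-83 - 37))/3 = 1 + (50/(-120))/3 = 1 + (50*(-1/120))/3 = 1 + (⅓)*(-5/12) = 1 - 5/36 = 31/36 ≈ 0.86111)
q(u) = 140 (q(u) = (4*7)*5 = 28*5 = 140)
d(v) = -3*v (d(v) = v*(-3) = -3*v)
q(-33) - d(B) = 140 - (-3)*31/36 = 140 - 1*(-31/12) = 140 + 31/12 = 1711/12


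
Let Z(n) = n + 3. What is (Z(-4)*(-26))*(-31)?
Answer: -806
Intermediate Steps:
Z(n) = 3 + n
(Z(-4)*(-26))*(-31) = ((3 - 4)*(-26))*(-31) = -1*(-26)*(-31) = 26*(-31) = -806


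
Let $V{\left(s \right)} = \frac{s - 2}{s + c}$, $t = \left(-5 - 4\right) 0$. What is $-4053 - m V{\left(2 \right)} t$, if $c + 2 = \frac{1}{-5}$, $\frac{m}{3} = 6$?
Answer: $-4053$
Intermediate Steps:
$t = 0$ ($t = \left(-9\right) 0 = 0$)
$m = 18$ ($m = 3 \cdot 6 = 18$)
$c = - \frac{11}{5}$ ($c = -2 + \frac{1}{-5} = -2 - \frac{1}{5} = - \frac{11}{5} \approx -2.2$)
$V{\left(s \right)} = \frac{-2 + s}{- \frac{11}{5} + s}$ ($V{\left(s \right)} = \frac{s - 2}{s - \frac{11}{5}} = \frac{-2 + s}{- \frac{11}{5} + s}$)
$-4053 - m V{\left(2 \right)} t = -4053 - 18 \frac{5 \left(-2 + 2\right)}{-11 + 5 \cdot 2} \cdot 0 = -4053 - 18 \cdot 5 \frac{1}{-11 + 10} \cdot 0 \cdot 0 = -4053 - 18 \cdot 5 \frac{1}{-1} \cdot 0 \cdot 0 = -4053 - 18 \cdot 5 \left(-1\right) 0 \cdot 0 = -4053 - 18 \cdot 0 \cdot 0 = -4053 - 0 \cdot 0 = -4053 - 0 = -4053 + 0 = -4053$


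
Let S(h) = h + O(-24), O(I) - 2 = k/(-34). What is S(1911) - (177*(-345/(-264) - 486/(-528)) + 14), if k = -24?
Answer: 563049/374 ≈ 1505.5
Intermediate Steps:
O(I) = 46/17 (O(I) = 2 - 24/(-34) = 2 - 24*(-1/34) = 2 + 12/17 = 46/17)
S(h) = 46/17 + h (S(h) = h + 46/17 = 46/17 + h)
S(1911) - (177*(-345/(-264) - 486/(-528)) + 14) = (46/17 + 1911) - (177*(-345/(-264) - 486/(-528)) + 14) = 32533/17 - (177*(-345*(-1/264) - 486*(-1/528)) + 14) = 32533/17 - (177*(115/88 + 81/88) + 14) = 32533/17 - (177*(49/22) + 14) = 32533/17 - (8673/22 + 14) = 32533/17 - 1*8981/22 = 32533/17 - 8981/22 = 563049/374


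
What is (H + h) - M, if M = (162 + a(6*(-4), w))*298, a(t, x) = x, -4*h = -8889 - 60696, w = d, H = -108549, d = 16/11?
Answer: -6153937/44 ≈ -1.3986e+5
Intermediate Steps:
d = 16/11 (d = 16*(1/11) = 16/11 ≈ 1.4545)
w = 16/11 ≈ 1.4545
h = 69585/4 (h = -(-8889 - 60696)/4 = -1/4*(-69585) = 69585/4 ≈ 17396.)
M = 535804/11 (M = (162 + 16/11)*298 = (1798/11)*298 = 535804/11 ≈ 48709.)
(H + h) - M = (-108549 + 69585/4) - 1*535804/11 = -364611/4 - 535804/11 = -6153937/44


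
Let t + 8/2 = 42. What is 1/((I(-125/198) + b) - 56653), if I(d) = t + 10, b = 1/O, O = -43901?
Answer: -43901/2485016106 ≈ -1.7666e-5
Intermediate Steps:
t = 38 (t = -4 + 42 = 38)
b = -1/43901 (b = 1/(-43901) = -1/43901 ≈ -2.2779e-5)
I(d) = 48 (I(d) = 38 + 10 = 48)
1/((I(-125/198) + b) - 56653) = 1/((48 - 1/43901) - 56653) = 1/(2107247/43901 - 56653) = 1/(-2485016106/43901) = -43901/2485016106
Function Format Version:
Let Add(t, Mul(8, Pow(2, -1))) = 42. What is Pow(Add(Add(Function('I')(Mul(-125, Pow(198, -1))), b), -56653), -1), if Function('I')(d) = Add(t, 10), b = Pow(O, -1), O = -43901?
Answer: Rational(-43901, 2485016106) ≈ -1.7666e-5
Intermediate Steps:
t = 38 (t = Add(-4, 42) = 38)
b = Rational(-1, 43901) (b = Pow(-43901, -1) = Rational(-1, 43901) ≈ -2.2779e-5)
Function('I')(d) = 48 (Function('I')(d) = Add(38, 10) = 48)
Pow(Add(Add(Function('I')(Mul(-125, Pow(198, -1))), b), -56653), -1) = Pow(Add(Add(48, Rational(-1, 43901)), -56653), -1) = Pow(Add(Rational(2107247, 43901), -56653), -1) = Pow(Rational(-2485016106, 43901), -1) = Rational(-43901, 2485016106)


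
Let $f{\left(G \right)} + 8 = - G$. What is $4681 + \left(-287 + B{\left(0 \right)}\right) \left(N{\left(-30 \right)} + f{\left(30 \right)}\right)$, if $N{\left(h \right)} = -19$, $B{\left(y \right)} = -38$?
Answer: $23206$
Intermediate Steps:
$f{\left(G \right)} = -8 - G$
$4681 + \left(-287 + B{\left(0 \right)}\right) \left(N{\left(-30 \right)} + f{\left(30 \right)}\right) = 4681 + \left(-287 - 38\right) \left(-19 - 38\right) = 4681 - 325 \left(-19 - 38\right) = 4681 - -18525 = 4681 + 18525 = 23206$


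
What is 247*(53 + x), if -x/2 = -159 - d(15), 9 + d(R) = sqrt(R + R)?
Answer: 87191 + 494*sqrt(30) ≈ 89897.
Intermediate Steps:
d(R) = -9 + sqrt(2)*sqrt(R) (d(R) = -9 + sqrt(R + R) = -9 + sqrt(2*R) = -9 + sqrt(2)*sqrt(R))
x = 300 + 2*sqrt(30) (x = -2*(-159 - (-9 + sqrt(2)*sqrt(15))) = -2*(-159 - (-9 + sqrt(30))) = -2*(-159 + (9 - sqrt(30))) = -2*(-150 - sqrt(30)) = 300 + 2*sqrt(30) ≈ 310.95)
247*(53 + x) = 247*(53 + (300 + 2*sqrt(30))) = 247*(353 + 2*sqrt(30)) = 87191 + 494*sqrt(30)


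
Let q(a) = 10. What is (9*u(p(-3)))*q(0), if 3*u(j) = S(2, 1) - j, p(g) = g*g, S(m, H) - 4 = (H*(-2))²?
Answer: -30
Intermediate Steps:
S(m, H) = 4 + 4*H² (S(m, H) = 4 + (H*(-2))² = 4 + (-2*H)² = 4 + 4*H²)
p(g) = g²
u(j) = 8/3 - j/3 (u(j) = ((4 + 4*1²) - j)/3 = ((4 + 4*1) - j)/3 = ((4 + 4) - j)/3 = (8 - j)/3 = 8/3 - j/3)
(9*u(p(-3)))*q(0) = (9*(8/3 - ⅓*(-3)²))*10 = (9*(8/3 - ⅓*9))*10 = (9*(8/3 - 3))*10 = (9*(-⅓))*10 = -3*10 = -30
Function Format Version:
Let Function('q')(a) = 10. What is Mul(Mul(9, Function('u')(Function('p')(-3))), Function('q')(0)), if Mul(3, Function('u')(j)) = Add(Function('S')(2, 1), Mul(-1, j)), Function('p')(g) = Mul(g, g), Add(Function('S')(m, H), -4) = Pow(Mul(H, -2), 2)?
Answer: -30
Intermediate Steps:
Function('S')(m, H) = Add(4, Mul(4, Pow(H, 2))) (Function('S')(m, H) = Add(4, Pow(Mul(H, -2), 2)) = Add(4, Pow(Mul(-2, H), 2)) = Add(4, Mul(4, Pow(H, 2))))
Function('p')(g) = Pow(g, 2)
Function('u')(j) = Add(Rational(8, 3), Mul(Rational(-1, 3), j)) (Function('u')(j) = Mul(Rational(1, 3), Add(Add(4, Mul(4, Pow(1, 2))), Mul(-1, j))) = Mul(Rational(1, 3), Add(Add(4, Mul(4, 1)), Mul(-1, j))) = Mul(Rational(1, 3), Add(Add(4, 4), Mul(-1, j))) = Mul(Rational(1, 3), Add(8, Mul(-1, j))) = Add(Rational(8, 3), Mul(Rational(-1, 3), j)))
Mul(Mul(9, Function('u')(Function('p')(-3))), Function('q')(0)) = Mul(Mul(9, Add(Rational(8, 3), Mul(Rational(-1, 3), Pow(-3, 2)))), 10) = Mul(Mul(9, Add(Rational(8, 3), Mul(Rational(-1, 3), 9))), 10) = Mul(Mul(9, Add(Rational(8, 3), -3)), 10) = Mul(Mul(9, Rational(-1, 3)), 10) = Mul(-3, 10) = -30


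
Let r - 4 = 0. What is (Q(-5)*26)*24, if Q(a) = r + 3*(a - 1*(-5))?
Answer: 2496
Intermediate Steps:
r = 4 (r = 4 + 0 = 4)
Q(a) = 19 + 3*a (Q(a) = 4 + 3*(a - 1*(-5)) = 4 + 3*(a + 5) = 4 + 3*(5 + a) = 4 + (15 + 3*a) = 19 + 3*a)
(Q(-5)*26)*24 = ((19 + 3*(-5))*26)*24 = ((19 - 15)*26)*24 = (4*26)*24 = 104*24 = 2496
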